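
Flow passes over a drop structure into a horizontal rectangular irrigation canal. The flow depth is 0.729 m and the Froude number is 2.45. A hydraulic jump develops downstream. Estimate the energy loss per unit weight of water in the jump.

Fr₁ = 2.45 (given).
From the momentum equation for a rectangular channel, y₂/y₁ = ½[√(1 + 8Fr₁²) − 1] = ½[√49.02 − 1] = 3.00.
y₂ = 3.00 × 0.729 = 2.19 m.
V₁ = Fr₁·√(g·y₁) = 2.45×√(9.81×0.729) = 6.55 m/s; q = V₁·y₁ = 4.78 m²/s. V₂ = q/y₂ = 4.78/2.19 = 2.18 m/s. E₁ = y₁ + V₁²/2g = 2.92 m; E₂ = y₂ + V₂²/2g = 2.43 m. ΔE = E₁ − E₂ = 0.486 m.

ΔE = 0.486 m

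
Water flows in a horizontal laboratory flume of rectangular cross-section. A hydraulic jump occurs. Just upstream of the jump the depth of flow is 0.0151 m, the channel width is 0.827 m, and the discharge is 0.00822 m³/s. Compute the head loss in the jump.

q = Q/b = 0.00822/0.827 = 0.00994 m²/s; V₁ = q/y₁ = 0.658 m/s. Fr₁ = V₁/√(g·y₁) = 1.71.
Sequent-depth ratio: y₂/y₁ = ½[√(1 + 8Fr₁²) − 1] = ½[√24.40 − 1] = 1.97.
y₂ = 1.97 × 0.0151 = 0.0297 m.
V₂ = q/y₂ = 0.00994/0.0297 = 0.334 m/s. E₁ = y₁ + V₁²/2g = 0.0372 m; E₂ = y₂ + V₂²/2g = 0.0354 m. ΔE = E₁ − E₂ = 0.00175 m.

ΔE = 0.00175 m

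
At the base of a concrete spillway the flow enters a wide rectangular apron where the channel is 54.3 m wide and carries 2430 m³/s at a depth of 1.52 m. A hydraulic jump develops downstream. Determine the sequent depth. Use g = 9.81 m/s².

q = Q/b = 2430/54.3 = 44.8 m²/s; V₁ = q/y₁ = 29.4 m/s. Fr₁ = V₁/√(g·y₁) = 7.62.
Sequent-depth ratio: y₂/y₁ = ½[√(1 + 8Fr₁²) − 1] = ½[√466.1 − 1] = 10.3.
y₂ = 10.3 × 1.52 = 15.6 m.

y₂ = 15.6 m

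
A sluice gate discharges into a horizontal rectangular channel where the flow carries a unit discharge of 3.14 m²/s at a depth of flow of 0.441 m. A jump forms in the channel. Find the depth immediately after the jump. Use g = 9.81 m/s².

V₁ = q/y₁ = 3.14/0.441 = 7.12 m/s. Fr₁ = V₁/√(g·y₁) = 7.12/√(9.81×0.441) = 3.42.
Bélanger equation: y₂/y₁ = ½[√(1 + 8Fr₁²) − 1] = ½[√94.75 − 1] = 4.37.
y₂ = 4.37 × 0.441 = 1.93 m.

y₂ = 1.93 m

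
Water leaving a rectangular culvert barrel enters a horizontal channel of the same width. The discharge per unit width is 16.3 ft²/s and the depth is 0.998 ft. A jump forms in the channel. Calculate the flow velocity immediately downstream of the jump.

V₂ = 4.53 ft/s

V₁ = q/y₁ = 16.3/0.998 = 16.3 ft/s. Fr₁ = V₁/√(g·y₁) = 16.3/√(32.2×0.998) = 2.88.
By Bélanger, y₂/y₁ = ½[√(1 + 8Fr₁²) − 1] = ½[√67.41 − 1] = 3.61.
y₂ = 3.61 × 0.998 = 3.60 ft.
V₂ = q/y₂ = 16.3/3.60 = 4.53 ft/s.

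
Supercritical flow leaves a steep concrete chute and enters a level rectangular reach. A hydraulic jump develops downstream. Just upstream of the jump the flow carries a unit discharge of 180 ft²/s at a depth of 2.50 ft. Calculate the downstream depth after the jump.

y₂ = 27.1 ft

V₁ = q/y₁ = 180/2.50 = 72.0 ft/s. Fr₁ = V₁/√(g·y₁) = 72.0/√(32.2×2.50) = 8.02.
Bélanger equation: y₂/y₁ = ½[√(1 + 8Fr₁²) − 1] = ½[√516.2 − 1] = 10.9.
y₂ = 10.9 × 2.50 = 27.1 ft.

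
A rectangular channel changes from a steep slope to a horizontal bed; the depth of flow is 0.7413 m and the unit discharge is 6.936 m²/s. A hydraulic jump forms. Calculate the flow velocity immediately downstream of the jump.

V₂ = 2.111 m/s

V₁ = q/y₁ = 6.936/0.7413 = 9.357 m/s. Fr₁ = V₁/√(g·y₁) = 9.357/√(9.81×0.7413) = 3.470.
Sequent-depth ratio: y₂/y₁ = ½[√(1 + 8Fr₁²) − 1] = ½[√97.307 − 1] = 4.432.
y₂ = 4.432 × 0.7413 = 3.286 m.
V₂ = q/y₂ = 6.936/3.286 = 2.111 m/s.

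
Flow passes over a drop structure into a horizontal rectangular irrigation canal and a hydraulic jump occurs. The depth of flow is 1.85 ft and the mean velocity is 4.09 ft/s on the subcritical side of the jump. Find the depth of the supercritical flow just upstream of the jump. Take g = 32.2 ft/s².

Fr₂ = V₂/√(g·y₂) = 4.09/√(32.2×1.85) = 0.530.
Applying the sequent-depth relation in reverse, y₁/y₂ = ½[√(1 + 8Fr₂²) − 1] = ½[√3.247 − 1] = 0.401.
y₁ = 0.401 × 1.85 = 0.742 ft.

y₁ = 0.742 ft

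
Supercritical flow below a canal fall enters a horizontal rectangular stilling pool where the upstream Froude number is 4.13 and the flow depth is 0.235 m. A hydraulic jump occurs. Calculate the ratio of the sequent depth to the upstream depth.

Fr₁ = 4.13 (given).
From the momentum equation for a rectangular channel, y₂/y₁ = ½[√(1 + 8Fr₁²) − 1] = ½[√137.5 − 1] = 5.36.

y₂/y₁ = 5.36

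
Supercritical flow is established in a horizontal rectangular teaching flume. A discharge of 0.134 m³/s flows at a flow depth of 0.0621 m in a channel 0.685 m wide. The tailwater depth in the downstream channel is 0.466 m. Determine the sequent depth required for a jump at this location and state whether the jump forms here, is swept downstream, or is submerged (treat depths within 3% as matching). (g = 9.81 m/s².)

y₂ = 0.325 m; the jump is submerged

q = Q/b = 0.134/0.685 = 0.196 m²/s; V₁ = q/y₁ = 3.15 m/s. Fr₁ = V₁/√(g·y₁) = 4.04.
Bélanger equation: y₂/y₁ = ½[√(1 + 8Fr₁²) − 1] = ½[√131.3 − 1] = 5.23.
y₂ = 5.23 × 0.0621 = 0.325 m.
Tailwater y_tw = 0.466 m: y_tw > y₂, so the jump is submerged.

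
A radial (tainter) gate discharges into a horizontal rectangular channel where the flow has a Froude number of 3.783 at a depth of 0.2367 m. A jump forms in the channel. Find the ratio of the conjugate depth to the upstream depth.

y₂/y₁ = 4.873

Fr₁ = 3.783 (given).
Bélanger equation: y₂/y₁ = ½[√(1 + 8Fr₁²) − 1] = ½[√115.49 − 1] = 4.873.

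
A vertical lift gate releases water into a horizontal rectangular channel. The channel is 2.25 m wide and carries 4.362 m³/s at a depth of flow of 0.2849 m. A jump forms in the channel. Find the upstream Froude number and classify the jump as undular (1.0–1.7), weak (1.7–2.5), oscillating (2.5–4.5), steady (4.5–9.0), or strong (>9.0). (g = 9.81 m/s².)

Fr₁ = 4.070; oscillating jump

q = Q/b = 4.362/2.25 = 1.939 m²/s; V₁ = q/y₁ = 6.805 m/s. Fr₁ = V₁/√(g·y₁) = 4.070.
Fr₁ = 4.070 lies in the oscillating range.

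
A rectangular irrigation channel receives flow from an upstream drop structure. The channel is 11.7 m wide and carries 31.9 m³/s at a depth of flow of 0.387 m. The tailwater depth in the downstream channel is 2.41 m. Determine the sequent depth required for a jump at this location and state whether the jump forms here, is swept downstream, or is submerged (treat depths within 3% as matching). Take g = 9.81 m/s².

q = Q/b = 31.9/11.7 = 2.73 m²/s; V₁ = q/y₁ = 7.05 m/s. Fr₁ = V₁/√(g·y₁) = 3.62.
Conjugate-depth relation: y₂/y₁ = ½[√(1 + 8Fr₁²) − 1] = ½[√105.6 − 1] = 4.64.
y₂ = 4.64 × 0.387 = 1.79 m.
Tailwater y_tw = 2.41 m: y_tw > y₂, so the jump is submerged.

y₂ = 1.79 m; the jump is submerged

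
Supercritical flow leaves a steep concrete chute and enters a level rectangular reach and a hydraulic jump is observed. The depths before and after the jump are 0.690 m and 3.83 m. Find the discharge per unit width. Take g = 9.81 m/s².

For a rectangular channel the momentum equation gives q² = ½·g·y₁·y₂·(y₁ + y₂) = ½×9.81×0.690×3.83×4.52 = 58.6.
q = √58.6 = 7.65 m²/s.

q = 7.65 m²/s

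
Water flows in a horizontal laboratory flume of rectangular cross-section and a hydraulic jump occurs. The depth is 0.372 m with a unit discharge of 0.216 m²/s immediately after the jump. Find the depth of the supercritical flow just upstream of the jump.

V₂ = q/y₂ = 0.216/0.372 = 0.581 m/s; Fr₂ = V₂/√(g·y₂) = 0.304.
From the momentum equation (using Fr₂), y₁/y₂ = ½[√(1 + 8Fr₂²) − 1] = ½[√1.739 − 1] = 0.159.
y₁ = 0.159 × 0.372 = 0.0593 m.

y₁ = 0.0593 m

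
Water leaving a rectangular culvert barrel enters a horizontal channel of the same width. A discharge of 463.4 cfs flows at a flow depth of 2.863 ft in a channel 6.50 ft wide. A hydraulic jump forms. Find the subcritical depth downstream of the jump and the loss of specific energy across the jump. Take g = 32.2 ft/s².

y₂ = 9.166 ft; ΔE = 2.386 ft

q = Q/b = 463.4/6.50 = 71.29 ft²/s; V₁ = q/y₁ = 24.90 ft/s. Fr₁ = V₁/√(g·y₁) = 2.593.
By Bélanger, y₂/y₁ = ½[√(1 + 8Fr₁²) − 1] = ½[√54.809 − 1] = 3.202.
y₂ = 3.202 × 2.863 = 9.166 ft.
Head loss: ΔE = (y₂ − y₁)³/(4y₁y₂) = (9.166 − 2.863)³/(4×2.863×9.166) = 250.4/105.0 = 2.386 ft.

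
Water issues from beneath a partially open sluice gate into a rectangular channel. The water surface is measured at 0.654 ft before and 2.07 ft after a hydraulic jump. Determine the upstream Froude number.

For a rectangular channel the momentum equation gives q² = ½·g·y₁·y₂·(y₁ + y₂) = ½×32.2×0.654×2.07×2.72 = 59.4.
q = √59.4 = 7.71 ft²/s.
V₁ = q/y₁ = 11.8 ft/s; Fr₁ = V₁/√(g·y₁) = 2.57.

Fr₁ = 2.57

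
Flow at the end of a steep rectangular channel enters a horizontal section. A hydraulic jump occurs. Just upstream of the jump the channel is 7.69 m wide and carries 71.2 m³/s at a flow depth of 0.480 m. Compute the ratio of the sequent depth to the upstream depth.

q = Q/b = 71.2/7.69 = 9.26 m²/s; V₁ = q/y₁ = 19.3 m/s. Fr₁ = V₁/√(g·y₁) = 8.89.
Sequent-depth ratio: y₂/y₁ = ½[√(1 + 8Fr₁²) − 1] = ½[√633.1 − 1] = 12.1.

y₂/y₁ = 12.1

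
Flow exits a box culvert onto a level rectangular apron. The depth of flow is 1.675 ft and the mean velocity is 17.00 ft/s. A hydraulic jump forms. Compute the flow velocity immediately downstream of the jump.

Fr₁ = V₁/√(g·y₁) = 17.00/√(32.2×1.675) = 2.315.
Conjugate-depth relation: y₂/y₁ = ½[√(1 + 8Fr₁²) − 1] = ½[√43.866 − 1] = 2.812.
y₂ = 2.812 × 1.675 = 4.709 ft.
q = V₁·y₁ = 17.00 × 1.675 = 28.48 ft²/s.
V₂ = q/y₂ = 28.48/4.709 = 6.046 ft/s.

V₂ = 6.046 ft/s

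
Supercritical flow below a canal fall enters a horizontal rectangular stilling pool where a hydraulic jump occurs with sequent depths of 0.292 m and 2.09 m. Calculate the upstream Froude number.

Fr₁ = 5.40

For a rectangular channel the momentum equation gives q² = ½·g·y₁·y₂·(y₁ + y₂) = ½×9.81×0.292×2.09×2.38 = 7.13.
q = √7.13 = 2.67 m²/s.
V₁ = q/y₁ = 9.14 m/s; Fr₁ = V₁/√(g·y₁) = 5.40.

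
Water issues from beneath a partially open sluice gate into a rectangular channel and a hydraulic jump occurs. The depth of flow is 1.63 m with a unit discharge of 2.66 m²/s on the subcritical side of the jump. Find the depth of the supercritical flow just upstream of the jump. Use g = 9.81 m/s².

V₂ = q/y₂ = 2.66/1.63 = 1.63 m/s; Fr₂ = V₂/√(g·y₂) = 0.408.
Applying the sequent-depth relation in reverse, y₁/y₂ = ½[√(1 + 8Fr₂²) − 1] = ½[√2.332 − 1] = 0.264.
y₁ = 0.264 × 1.63 = 0.430 m.

y₁ = 0.430 m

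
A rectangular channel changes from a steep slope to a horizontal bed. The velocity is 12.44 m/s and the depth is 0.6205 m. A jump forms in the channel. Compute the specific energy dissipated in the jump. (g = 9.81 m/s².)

ΔE = 4.204 m

Fr₁ = V₁/√(g·y₁) = 12.44/√(9.81×0.6205) = 5.042.
Sequent-depth ratio: y₂/y₁ = ½[√(1 + 8Fr₁²) − 1] = ½[√204.39 − 1] = 6.648.
y₂ = 6.648 × 0.6205 = 4.125 m.
Head loss: ΔE = (y₂ − y₁)³/(4y₁y₂) = (4.125 − 0.6205)³/(4×0.6205×4.125) = 43.05/10.24 = 4.204 m.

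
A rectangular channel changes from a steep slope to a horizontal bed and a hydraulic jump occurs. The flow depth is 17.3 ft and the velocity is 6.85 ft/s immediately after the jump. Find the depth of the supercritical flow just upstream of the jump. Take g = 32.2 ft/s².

Fr₂ = V₂/√(g·y₂) = 6.85/√(32.2×17.3) = 0.290.
The Bélanger relation is symmetric: y₁/y₂ = ½[√(1 + 8Fr₂²) − 1] = ½[√1.674 − 1] = 0.147.
y₁ = 0.147 × 17.3 = 2.54 ft.

y₁ = 2.54 ft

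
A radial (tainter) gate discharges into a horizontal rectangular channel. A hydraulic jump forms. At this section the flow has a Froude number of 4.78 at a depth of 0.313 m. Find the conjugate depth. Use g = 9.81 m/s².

Fr₁ = 4.78 (given).
Bélanger equation: y₂/y₁ = ½[√(1 + 8Fr₁²) − 1] = ½[√183.8 − 1] = 6.28.
y₂ = 6.28 × 0.313 = 1.97 m.

y₂ = 1.97 m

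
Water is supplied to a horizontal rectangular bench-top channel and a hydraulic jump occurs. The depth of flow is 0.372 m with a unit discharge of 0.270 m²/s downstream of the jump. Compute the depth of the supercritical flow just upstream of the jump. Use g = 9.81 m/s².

y₁ = 0.0870 m

V₂ = q/y₂ = 0.270/0.372 = 0.726 m/s; Fr₂ = V₂/√(g·y₂) = 0.380.
Since the conjugate-depth ratio holds either way, y₁/y₂ = ½[√(1 + 8Fr₂²) − 1] = ½[√2.155 − 1] = 0.234.
y₁ = 0.234 × 0.372 = 0.0870 m.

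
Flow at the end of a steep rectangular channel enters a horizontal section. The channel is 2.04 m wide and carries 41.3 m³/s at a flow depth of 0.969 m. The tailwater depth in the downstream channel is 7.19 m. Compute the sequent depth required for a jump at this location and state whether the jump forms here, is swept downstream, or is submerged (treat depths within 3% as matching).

q = Q/b = 41.3/2.04 = 20.2 m²/s; V₁ = q/y₁ = 20.9 m/s. Fr₁ = V₁/√(g·y₁) = 6.78.
By Bélanger, y₂/y₁ = ½[√(1 + 8Fr₁²) − 1] = ½[√368.4 − 1] = 9.10.
y₂ = 9.10 × 0.969 = 8.81 m.
Tailwater y_tw = 7.19 m: y_tw < y₂, so the jump is swept downstream.

y₂ = 8.81 m; the jump is swept downstream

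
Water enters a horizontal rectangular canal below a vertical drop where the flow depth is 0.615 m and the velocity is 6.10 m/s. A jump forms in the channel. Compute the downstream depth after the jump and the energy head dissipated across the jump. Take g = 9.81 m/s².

y₂ = 1.87 m; ΔE = 0.433 m

Fr₁ = V₁/√(g·y₁) = 6.10/√(9.81×0.615) = 2.48.
Conjugate-depth relation: y₂/y₁ = ½[√(1 + 8Fr₁²) − 1] = ½[√50.34 − 1] = 3.05.
y₂ = 3.05 × 0.615 = 1.87 m.
q = V₁·y₁ = 6.10 × 0.615 = 3.75 m²/s. V₂ = q/y₂ = 3.75/1.87 = 2.00 m/s. E₁ = y₁ + V₁²/2g = 2.51 m; E₂ = y₂ + V₂²/2g = 2.08 m. ΔE = E₁ − E₂ = 0.433 m.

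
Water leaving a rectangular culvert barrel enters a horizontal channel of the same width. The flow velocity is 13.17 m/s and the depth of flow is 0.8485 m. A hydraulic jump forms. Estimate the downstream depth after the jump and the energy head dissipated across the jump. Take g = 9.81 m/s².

Fr₁ = V₁/√(g·y₁) = 13.17/√(9.81×0.8485) = 4.565.
Bélanger equation: y₂/y₁ = ½[√(1 + 8Fr₁²) − 1] = ½[√167.70 − 1] = 5.975.
y₂ = 5.975 × 0.8485 = 5.070 m.
Head loss: ΔE = (y₂ − y₁)³/(4y₁y₂) = (5.070 − 0.8485)³/(4×0.8485×5.070) = 75.22/17.21 = 4.372 m.

y₂ = 5.070 m; ΔE = 4.372 m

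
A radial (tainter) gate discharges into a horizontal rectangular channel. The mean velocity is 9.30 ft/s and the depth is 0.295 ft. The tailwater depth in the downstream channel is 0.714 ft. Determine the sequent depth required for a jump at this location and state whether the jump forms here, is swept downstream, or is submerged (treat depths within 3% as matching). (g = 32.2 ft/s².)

Fr₁ = V₁/√(g·y₁) = 9.30/√(32.2×0.295) = 3.02.
Conjugate-depth relation: y₂/y₁ = ½[√(1 + 8Fr₁²) − 1] = ½[√73.84 − 1] = 3.80.
y₂ = 3.80 × 0.295 = 1.12 ft.
Tailwater y_tw = 0.714 ft: y_tw < y₂, so the jump is swept downstream.

y₂ = 1.12 ft; the jump is swept downstream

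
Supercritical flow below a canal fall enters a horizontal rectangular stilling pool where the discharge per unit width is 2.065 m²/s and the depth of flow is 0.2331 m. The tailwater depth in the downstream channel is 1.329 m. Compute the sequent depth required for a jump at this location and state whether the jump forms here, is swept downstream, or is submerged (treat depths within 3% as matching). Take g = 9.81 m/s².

y₂ = 1.818 m; the jump is swept downstream

V₁ = q/y₁ = 2.065/0.2331 = 8.859 m/s. Fr₁ = V₁/√(g·y₁) = 8.859/√(9.81×0.2331) = 5.858.
Conjugate-depth relation: y₂/y₁ = ½[√(1 + 8Fr₁²) − 1] = ½[√275.56 − 1] = 7.800.
y₂ = 7.800 × 0.2331 = 1.818 m.
Tailwater y_tw = 1.329 m: y_tw < y₂, so the jump is swept downstream.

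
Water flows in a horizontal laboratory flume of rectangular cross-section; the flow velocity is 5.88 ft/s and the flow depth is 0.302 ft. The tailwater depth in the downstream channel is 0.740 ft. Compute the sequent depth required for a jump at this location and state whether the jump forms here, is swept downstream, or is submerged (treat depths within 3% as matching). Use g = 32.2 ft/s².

Fr₁ = V₁/√(g·y₁) = 5.88/√(32.2×0.302) = 1.89.
From the momentum equation for a rectangular channel, y₂/y₁ = ½[√(1 + 8Fr₁²) − 1] = ½[√29.44 − 1] = 2.21.
y₂ = 2.21 × 0.302 = 0.668 ft.
Tailwater y_tw = 0.740 ft: y_tw > y₂, so the jump is submerged.

y₂ = 0.668 ft; the jump is submerged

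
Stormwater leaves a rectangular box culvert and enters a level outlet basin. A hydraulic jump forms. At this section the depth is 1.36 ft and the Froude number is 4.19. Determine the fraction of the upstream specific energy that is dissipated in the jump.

ΔE/E₁ = 0.413 (41.3%)

Fr₁ = 4.19 (given).
Sequent-depth ratio: y₂/y₁ = ½[√(1 + 8Fr₁²) − 1] = ½[√141.4 − 1] = 5.45.
y₂ = 5.45 × 1.36 = 7.41 ft.
E₁ = y₁(1 + Fr₁²/2) = 1.36×(1 + 4.19²/2) = 13.3 ft. ΔE = (y₂ − y₁)³/(4y₁y₂) = 5.49 ft. ΔE/E₁ = 5.49/13.3 = 0.413.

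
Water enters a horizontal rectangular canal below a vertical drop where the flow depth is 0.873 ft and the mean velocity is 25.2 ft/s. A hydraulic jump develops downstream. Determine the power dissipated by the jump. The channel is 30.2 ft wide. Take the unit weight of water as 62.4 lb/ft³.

Fr₁ = V₁/√(g·y₁) = 25.2/√(32.2×0.873) = 4.75.
From the momentum equation for a rectangular channel, y₂/y₁ = ½[√(1 + 8Fr₁²) − 1] = ½[√181.7 − 1] = 6.24.
y₂ = 6.24 × 0.873 = 5.45 ft.
Head loss: ΔE = (y₂ − y₁)³/(4y₁y₂) = (5.45 − 0.873)³/(4×0.873×5.45) = 95.7/19.0 = 5.03 ft.
q = V₁·y₁ = 25.2 × 0.873 = 22.0 ft²/s. Q = q·b = 22.0 × 30.2 = 664 cfs. P = γ·Q·ΔE/550 = 62.4 × 664 × 5.03 / 550 = 379 hp.

P = 379 hp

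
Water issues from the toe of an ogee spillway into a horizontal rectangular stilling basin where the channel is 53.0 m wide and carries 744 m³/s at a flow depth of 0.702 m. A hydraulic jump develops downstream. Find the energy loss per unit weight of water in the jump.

ΔE = 13.7 m

q = Q/b = 744/53.0 = 14.0 m²/s; V₁ = q/y₁ = 20.0 m/s. Fr₁ = V₁/√(g·y₁) = 7.62.
Bélanger equation: y₂/y₁ = ½[√(1 + 8Fr₁²) − 1] = ½[√465.5 − 1] = 10.3.
y₂ = 10.3 × 0.702 = 7.22 m.
V₂ = q/y₂ = 14.0/7.22 = 1.94 m/s. E₁ = y₁ + V₁²/2g = 21.1 m; E₂ = y₂ + V₂²/2g = 7.41 m. ΔE = E₁ − E₂ = 13.7 m.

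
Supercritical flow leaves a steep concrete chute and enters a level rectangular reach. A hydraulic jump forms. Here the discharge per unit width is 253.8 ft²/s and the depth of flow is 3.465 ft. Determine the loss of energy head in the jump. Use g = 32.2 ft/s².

V₁ = q/y₁ = 253.8/3.465 = 73.25 ft/s. Fr₁ = V₁/√(g·y₁) = 73.25/√(32.2×3.465) = 6.934.
Conjugate-depth relation: y₂/y₁ = ½[√(1 + 8Fr₁²) − 1] = ½[√385.69 − 1] = 9.319.
y₂ = 9.319 × 3.465 = 32.29 ft.
V₂ = q/y₂ = 253.8/32.29 = 7.860 ft/s. E₁ = y₁ + V₁²/2g = 86.77 ft; E₂ = y₂ + V₂²/2g = 33.25 ft. ΔE = E₁ − E₂ = 53.52 ft.

ΔE = 53.52 ft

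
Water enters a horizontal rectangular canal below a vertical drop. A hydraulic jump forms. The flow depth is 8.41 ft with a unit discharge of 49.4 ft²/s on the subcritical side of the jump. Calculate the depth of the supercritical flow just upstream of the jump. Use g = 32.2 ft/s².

V₂ = q/y₂ = 49.4/8.41 = 5.87 ft/s; Fr₂ = V₂/√(g·y₂) = 0.357.
The Bélanger relation is symmetric: y₁/y₂ = ½[√(1 + 8Fr₂²) − 1] = ½[√2.019 − 1] = 0.211.
y₁ = 0.211 × 8.41 = 1.77 ft.

y₁ = 1.77 ft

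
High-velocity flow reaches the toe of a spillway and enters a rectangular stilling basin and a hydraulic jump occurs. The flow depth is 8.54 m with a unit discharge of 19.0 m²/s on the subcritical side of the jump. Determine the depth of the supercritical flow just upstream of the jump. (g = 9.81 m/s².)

y₁ = 0.912 m

V₂ = q/y₂ = 19.0/8.54 = 2.22 m/s; Fr₂ = V₂/√(g·y₂) = 0.243.
From the momentum equation (using Fr₂), y₁/y₂ = ½[√(1 + 8Fr₂²) − 1] = ½[√1.473 − 1] = 0.107.
y₁ = 0.107 × 8.54 = 0.912 m.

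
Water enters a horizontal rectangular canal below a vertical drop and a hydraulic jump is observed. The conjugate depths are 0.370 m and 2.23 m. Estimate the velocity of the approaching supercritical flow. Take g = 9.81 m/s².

V₁ = 8.77 m/s

For a rectangular channel the momentum equation gives q² = ½·g·y₁·y₂·(y₁ + y₂) = ½×9.81×0.370×2.23×2.60 = 10.5.
q = √10.5 = 3.24 m²/s.
V₁ = q/y₁ = 3.24/0.370 = 8.77 m/s.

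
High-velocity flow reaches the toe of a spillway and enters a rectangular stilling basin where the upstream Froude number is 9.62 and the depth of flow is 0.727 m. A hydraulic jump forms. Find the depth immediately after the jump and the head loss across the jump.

y₂ = 9.53 m; ΔE = 24.6 m

Fr₁ = 9.62 (given).
Sequent-depth ratio: y₂/y₁ = ½[√(1 + 8Fr₁²) − 1] = ½[√741.4 − 1] = 13.1.
y₂ = 13.1 × 0.727 = 9.53 m.
Head loss: ΔE = (y₂ − y₁)³/(4y₁y₂) = (9.53 − 0.727)³/(4×0.727×9.53) = 683/27.7 = 24.6 m.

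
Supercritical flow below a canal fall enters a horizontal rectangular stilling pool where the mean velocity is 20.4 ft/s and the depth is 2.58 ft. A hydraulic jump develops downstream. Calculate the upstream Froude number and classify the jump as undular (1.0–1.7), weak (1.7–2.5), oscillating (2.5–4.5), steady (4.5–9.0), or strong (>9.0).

Fr₁ = V₁/√(g·y₁) = 20.4/√(32.2×2.58) = 2.24.
Fr₁ = 2.24 lies in the weak range.

Fr₁ = 2.24; weak jump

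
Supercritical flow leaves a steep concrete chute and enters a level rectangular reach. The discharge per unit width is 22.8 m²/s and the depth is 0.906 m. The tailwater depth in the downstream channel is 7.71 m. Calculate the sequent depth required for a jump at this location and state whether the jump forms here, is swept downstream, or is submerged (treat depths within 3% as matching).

y₂ = 10.4 m; the jump is swept downstream

V₁ = q/y₁ = 22.8/0.906 = 25.2 m/s. Fr₁ = V₁/√(g·y₁) = 25.2/√(9.81×0.906) = 8.44.
Bélanger equation: y₂/y₁ = ½[√(1 + 8Fr₁²) − 1] = ½[√571.0 − 1] = 11.4.
y₂ = 11.4 × 0.906 = 10.4 m.
Tailwater y_tw = 7.71 m: y_tw < y₂, so the jump is swept downstream.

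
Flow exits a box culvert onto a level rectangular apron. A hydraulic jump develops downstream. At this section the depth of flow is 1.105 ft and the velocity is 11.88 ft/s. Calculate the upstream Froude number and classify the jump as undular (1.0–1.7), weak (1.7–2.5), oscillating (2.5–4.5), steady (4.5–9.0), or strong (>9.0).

Fr₁ = 1.992; weak jump

Fr₁ = V₁/√(g·y₁) = 11.88/√(32.2×1.105) = 1.992.
Fr₁ = 1.992 lies in the weak range.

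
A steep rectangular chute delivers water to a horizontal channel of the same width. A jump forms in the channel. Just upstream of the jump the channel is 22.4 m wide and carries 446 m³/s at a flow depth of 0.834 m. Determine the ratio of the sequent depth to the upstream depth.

y₂/y₁ = 11.3

q = Q/b = 446/22.4 = 19.9 m²/s; V₁ = q/y₁ = 23.9 m/s. Fr₁ = V₁/√(g·y₁) = 8.35.
Sequent-depth ratio: y₂/y₁ = ½[√(1 + 8Fr₁²) − 1] = ½[√558.3 − 1] = 11.3.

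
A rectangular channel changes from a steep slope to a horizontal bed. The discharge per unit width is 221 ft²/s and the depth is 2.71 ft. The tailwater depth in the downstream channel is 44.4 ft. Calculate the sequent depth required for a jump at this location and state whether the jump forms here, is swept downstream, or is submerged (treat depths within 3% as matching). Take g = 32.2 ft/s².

y₂ = 32.1 ft; the jump is submerged

V₁ = q/y₁ = 221/2.71 = 81.5 ft/s. Fr₁ = V₁/√(g·y₁) = 81.5/√(32.2×2.71) = 8.73.
From the momentum equation for a rectangular channel, y₂/y₁ = ½[√(1 + 8Fr₁²) − 1] = ½[√610.7 − 1] = 11.9.
y₂ = 11.9 × 2.71 = 32.1 ft.
Tailwater y_tw = 44.4 ft: y_tw > y₂, so the jump is submerged.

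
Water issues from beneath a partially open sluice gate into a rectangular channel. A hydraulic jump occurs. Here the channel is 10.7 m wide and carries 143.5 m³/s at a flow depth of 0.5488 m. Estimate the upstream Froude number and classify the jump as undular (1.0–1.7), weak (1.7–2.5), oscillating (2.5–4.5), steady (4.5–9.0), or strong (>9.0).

Fr₁ = 10.53; strong jump

q = Q/b = 143.5/10.7 = 13.41 m²/s; V₁ = q/y₁ = 24.44 m/s. Fr₁ = V₁/√(g·y₁) = 10.53.
Fr₁ = 10.53 lies in the strong range.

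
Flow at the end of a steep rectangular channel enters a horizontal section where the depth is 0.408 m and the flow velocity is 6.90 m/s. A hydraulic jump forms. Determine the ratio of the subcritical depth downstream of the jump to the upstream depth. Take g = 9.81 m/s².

y₂/y₁ = 4.40

Fr₁ = V₁/√(g·y₁) = 6.90/√(9.81×0.408) = 3.45.
From the momentum equation for a rectangular channel, y₂/y₁ = ½[√(1 + 8Fr₁²) − 1] = ½[√96.16 − 1] = 4.40.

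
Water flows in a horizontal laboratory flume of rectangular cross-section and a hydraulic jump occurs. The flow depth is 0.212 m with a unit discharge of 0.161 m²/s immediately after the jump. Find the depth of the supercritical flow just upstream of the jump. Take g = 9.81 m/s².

V₂ = q/y₂ = 0.161/0.212 = 0.759 m/s; Fr₂ = V₂/√(g·y₂) = 0.527.
Applying the sequent-depth relation in reverse, y₁/y₂ = ½[√(1 + 8Fr₂²) − 1] = ½[√3.219 − 1] = 0.397.
y₁ = 0.397 × 0.212 = 0.0842 m.

y₁ = 0.0842 m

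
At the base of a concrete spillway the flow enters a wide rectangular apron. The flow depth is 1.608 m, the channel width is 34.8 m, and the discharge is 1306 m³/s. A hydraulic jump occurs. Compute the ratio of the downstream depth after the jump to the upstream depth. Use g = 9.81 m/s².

y₂/y₁ = 7.825

q = Q/b = 1306/34.8 = 37.53 m²/s; V₁ = q/y₁ = 23.34 m/s. Fr₁ = V₁/√(g·y₁) = 5.876.
By Bélanger, y₂/y₁ = ½[√(1 + 8Fr₁²) − 1] = ½[√277.24 − 1] = 7.825.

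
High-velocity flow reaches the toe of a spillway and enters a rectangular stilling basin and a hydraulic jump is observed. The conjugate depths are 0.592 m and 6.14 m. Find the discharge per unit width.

For a rectangular channel the momentum equation gives q² = ½·g·y₁·y₂·(y₁ + y₂) = ½×9.81×0.592×6.14×6.73 = 120.
q = √120 = 11.0 m²/s.

q = 11.0 m²/s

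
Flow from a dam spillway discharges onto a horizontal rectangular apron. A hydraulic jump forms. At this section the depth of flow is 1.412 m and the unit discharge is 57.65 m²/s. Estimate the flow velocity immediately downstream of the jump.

V₂ = 2.718 m/s

V₁ = q/y₁ = 57.65/1.412 = 40.83 m/s. Fr₁ = V₁/√(g·y₁) = 40.83/√(9.81×1.412) = 10.97.
Sequent-depth ratio: y₂/y₁ = ½[√(1 + 8Fr₁²) − 1] = ½[√963.75 − 1] = 15.02.
y₂ = 15.02 × 1.412 = 21.21 m.
V₂ = q/y₂ = 57.65/21.21 = 2.718 m/s.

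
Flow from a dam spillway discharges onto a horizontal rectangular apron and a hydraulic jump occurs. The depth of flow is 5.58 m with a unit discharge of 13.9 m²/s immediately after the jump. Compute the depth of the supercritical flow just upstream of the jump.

V₂ = q/y₂ = 13.9/5.58 = 2.49 m/s; Fr₂ = V₂/√(g·y₂) = 0.337.
From the momentum equation (using Fr₂), y₁/y₂ = ½[√(1 + 8Fr₂²) − 1] = ½[√1.907 − 1] = 0.190.
y₁ = 0.190 × 5.58 = 1.06 m.

y₁ = 1.06 m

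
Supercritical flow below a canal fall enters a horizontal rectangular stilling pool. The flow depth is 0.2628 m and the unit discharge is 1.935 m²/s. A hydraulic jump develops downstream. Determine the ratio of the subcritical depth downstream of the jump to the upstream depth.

V₁ = q/y₁ = 1.935/0.2628 = 7.363 m/s. Fr₁ = V₁/√(g·y₁) = 7.363/√(9.81×0.2628) = 4.586.
Bélanger equation: y₂/y₁ = ½[√(1 + 8Fr₁²) − 1] = ½[√169.23 − 1] = 6.004.

y₂/y₁ = 6.004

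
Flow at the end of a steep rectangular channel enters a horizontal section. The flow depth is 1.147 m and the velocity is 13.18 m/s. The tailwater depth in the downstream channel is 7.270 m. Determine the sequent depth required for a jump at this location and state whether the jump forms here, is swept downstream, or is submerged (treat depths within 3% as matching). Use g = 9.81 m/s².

y₂ = 5.826 m; the jump is submerged

Fr₁ = V₁/√(g·y₁) = 13.18/√(9.81×1.147) = 3.929.
By Bélanger, y₂/y₁ = ½[√(1 + 8Fr₁²) − 1] = ½[√124.51 − 1] = 5.079.
y₂ = 5.079 × 1.147 = 5.826 m.
Tailwater y_tw = 7.270 m: y_tw > y₂, so the jump is submerged.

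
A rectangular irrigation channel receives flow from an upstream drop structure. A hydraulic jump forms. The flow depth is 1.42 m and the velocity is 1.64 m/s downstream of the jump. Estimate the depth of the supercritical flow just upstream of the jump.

Fr₂ = V₂/√(g·y₂) = 1.64/√(9.81×1.42) = 0.439.
The Bélanger relation is symmetric: y₁/y₂ = ½[√(1 + 8Fr₂²) − 1] = ½[√2.545 − 1] = 0.298.
y₁ = 0.298 × 1.42 = 0.423 m.

y₁ = 0.423 m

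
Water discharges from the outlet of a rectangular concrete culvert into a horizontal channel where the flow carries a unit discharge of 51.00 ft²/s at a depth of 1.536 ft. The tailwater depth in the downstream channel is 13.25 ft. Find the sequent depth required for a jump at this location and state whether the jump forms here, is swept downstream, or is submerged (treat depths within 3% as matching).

V₁ = q/y₁ = 51.00/1.536 = 33.20 ft/s. Fr₁ = V₁/√(g·y₁) = 33.20/√(32.2×1.536) = 4.721.
Conjugate-depth relation: y₂/y₁ = ½[√(1 + 8Fr₁²) − 1] = ½[√179.32 − 1] = 6.196.
y₂ = 6.196 × 1.536 = 9.516 ft.
Tailwater y_tw = 13.25 ft: y_tw > y₂, so the jump is submerged.

y₂ = 9.516 ft; the jump is submerged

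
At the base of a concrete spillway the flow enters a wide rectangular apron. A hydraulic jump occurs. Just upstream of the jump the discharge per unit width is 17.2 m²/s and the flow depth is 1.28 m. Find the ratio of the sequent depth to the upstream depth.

y₂/y₁ = 4.89

V₁ = q/y₁ = 17.2/1.28 = 13.4 m/s. Fr₁ = V₁/√(g·y₁) = 13.4/√(9.81×1.28) = 3.79.
From the momentum equation for a rectangular channel, y₂/y₁ = ½[√(1 + 8Fr₁²) − 1] = ½[√116.0 − 1] = 4.89.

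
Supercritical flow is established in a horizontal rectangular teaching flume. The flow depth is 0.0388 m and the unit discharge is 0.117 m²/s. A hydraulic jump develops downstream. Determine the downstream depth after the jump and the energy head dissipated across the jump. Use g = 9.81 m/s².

V₁ = q/y₁ = 0.117/0.0388 = 3.02 m/s. Fr₁ = V₁/√(g·y₁) = 3.02/√(9.81×0.0388) = 4.89.
From the momentum equation for a rectangular channel, y₂/y₁ = ½[√(1 + 8Fr₁²) − 1] = ½[√192.1 − 1] = 6.43.
y₂ = 6.43 × 0.0388 = 0.249 m.
Head loss: ΔE = (y₂ − y₁)³/(4y₁y₂) = (0.249 − 0.0388)³/(4×0.0388×0.249) = 0.00935/0.0387 = 0.242 m.

y₂ = 0.249 m; ΔE = 0.242 m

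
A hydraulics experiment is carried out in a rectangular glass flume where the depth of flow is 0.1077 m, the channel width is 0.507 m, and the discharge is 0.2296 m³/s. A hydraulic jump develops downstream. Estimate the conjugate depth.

q = Q/b = 0.2296/0.507 = 0.4529 m²/s; V₁ = q/y₁ = 4.205 m/s. Fr₁ = V₁/√(g·y₁) = 4.091.
From the momentum equation for a rectangular channel, y₂/y₁ = ½[√(1 + 8Fr₁²) − 1] = ½[√134.88 − 1] = 5.307.
y₂ = 5.307 × 0.1077 = 0.5715 m.

y₂ = 0.5715 m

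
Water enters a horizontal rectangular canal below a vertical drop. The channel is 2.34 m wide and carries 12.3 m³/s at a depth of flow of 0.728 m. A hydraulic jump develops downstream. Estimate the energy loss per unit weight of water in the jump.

ΔE = 0.708 m

q = Q/b = 12.3/2.34 = 5.26 m²/s; V₁ = q/y₁ = 7.22 m/s. Fr₁ = V₁/√(g·y₁) = 2.70.
Sequent-depth ratio: y₂/y₁ = ½[√(1 + 8Fr₁²) − 1] = ½[√59.40 − 1] = 3.35.
y₂ = 3.35 × 0.728 = 2.44 m.
V₂ = q/y₂ = 5.26/2.44 = 2.15 m/s. E₁ = y₁ + V₁²/2g = 3.39 m; E₂ = y₂ + V₂²/2g = 2.68 m. ΔE = E₁ − E₂ = 0.708 m.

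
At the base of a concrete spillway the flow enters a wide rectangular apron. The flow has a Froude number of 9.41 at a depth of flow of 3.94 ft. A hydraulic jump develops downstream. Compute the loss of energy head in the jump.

ΔE = 127 ft

Fr₁ = 9.41 (given).
Conjugate-depth relation: y₂/y₁ = ½[√(1 + 8Fr₁²) − 1] = ½[√709.4 − 1] = 12.8.
y₂ = 12.8 × 3.94 = 50.5 ft.
Head loss: ΔE = (y₂ − y₁)³/(4y₁y₂) = (50.5 − 3.94)³/(4×3.94×50.5) = 100931/796 = 127 ft.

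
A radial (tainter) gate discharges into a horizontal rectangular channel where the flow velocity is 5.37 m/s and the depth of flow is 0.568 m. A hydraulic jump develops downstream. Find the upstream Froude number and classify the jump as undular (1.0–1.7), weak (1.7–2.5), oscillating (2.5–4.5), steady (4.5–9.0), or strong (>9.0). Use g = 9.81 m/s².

Fr₁ = 2.27; weak jump

Fr₁ = V₁/√(g·y₁) = 5.37/√(9.81×0.568) = 2.27.
Fr₁ = 2.27 lies in the weak range.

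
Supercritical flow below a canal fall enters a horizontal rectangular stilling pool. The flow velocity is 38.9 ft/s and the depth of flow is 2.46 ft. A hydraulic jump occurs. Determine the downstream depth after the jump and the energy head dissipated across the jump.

y₂ = 14.0 ft; ΔE = 11.2 ft

Fr₁ = V₁/√(g·y₁) = 38.9/√(32.2×2.46) = 4.37.
By Bélanger, y₂/y₁ = ½[√(1 + 8Fr₁²) − 1] = ½[√153.8 − 1] = 5.70.
y₂ = 5.70 × 2.46 = 14.0 ft.
Head loss: ΔE = (y₂ − y₁)³/(4y₁y₂) = (14.0 − 2.46)³/(4×2.46×14.0) = 1547/138 = 11.2 ft.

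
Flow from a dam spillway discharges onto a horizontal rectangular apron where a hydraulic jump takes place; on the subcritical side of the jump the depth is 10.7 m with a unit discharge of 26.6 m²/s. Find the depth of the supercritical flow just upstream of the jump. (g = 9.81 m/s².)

V₂ = q/y₂ = 26.6/10.7 = 2.49 m/s; Fr₂ = V₂/√(g·y₂) = 0.243.
The Bélanger relation is symmetric: y₁/y₂ = ½[√(1 + 8Fr₂²) − 1] = ½[√1.471 − 1] = 0.106.
y₁ = 0.106 × 10.7 = 1.14 m.

y₁ = 1.14 m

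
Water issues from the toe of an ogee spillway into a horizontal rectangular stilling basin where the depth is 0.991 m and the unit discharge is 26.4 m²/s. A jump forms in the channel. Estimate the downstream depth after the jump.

V₁ = q/y₁ = 26.4/0.991 = 26.6 m/s. Fr₁ = V₁/√(g·y₁) = 26.6/√(9.81×0.991) = 8.54.
Sequent-depth ratio: y₂/y₁ = ½[√(1 + 8Fr₁²) − 1] = ½[√585.0 − 1] = 11.6.
y₂ = 11.6 × 0.991 = 11.5 m.

y₂ = 11.5 m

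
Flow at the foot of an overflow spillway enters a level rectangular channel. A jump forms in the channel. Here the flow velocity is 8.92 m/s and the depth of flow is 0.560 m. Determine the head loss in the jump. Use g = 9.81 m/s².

Fr₁ = V₁/√(g·y₁) = 8.92/√(9.81×0.560) = 3.81.
Sequent-depth ratio: y₂/y₁ = ½[√(1 + 8Fr₁²) − 1] = ½[√116.9 − 1] = 4.91.
y₂ = 4.91 × 0.560 = 2.75 m.
q = V₁·y₁ = 8.92 × 0.560 = 5.00 m²/s. V₂ = q/y₂ = 5.00/2.75 = 1.82 m/s. E₁ = y₁ + V₁²/2g = 4.62 m; E₂ = y₂ + V₂²/2g = 2.92 m. ΔE = E₁ − E₂ = 1.70 m.

ΔE = 1.70 m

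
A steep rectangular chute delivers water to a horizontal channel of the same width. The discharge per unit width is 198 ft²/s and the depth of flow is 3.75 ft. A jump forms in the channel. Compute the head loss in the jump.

V₁ = q/y₁ = 198/3.75 = 52.8 ft/s. Fr₁ = V₁/√(g·y₁) = 52.8/√(32.2×3.75) = 4.80.
Sequent-depth ratio: y₂/y₁ = ½[√(1 + 8Fr₁²) − 1] = ½[√185.7 − 1] = 6.31.
y₂ = 6.31 × 3.75 = 23.7 ft.
V₂ = q/y₂ = 198/23.7 = 8.36 ft/s. E₁ = y₁ + V₁²/2g = 47.0 ft; E₂ = y₂ + V₂²/2g = 24.8 ft. ΔE = E₁ − E₂ = 22.3 ft.

ΔE = 22.3 ft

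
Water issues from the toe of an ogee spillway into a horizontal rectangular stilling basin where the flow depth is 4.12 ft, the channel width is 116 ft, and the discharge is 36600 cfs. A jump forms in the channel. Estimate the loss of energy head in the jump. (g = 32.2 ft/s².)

ΔE = 57.3 ft

q = Q/b = 36600/116 = 316 ft²/s; V₁ = q/y₁ = 76.6 ft/s. Fr₁ = V₁/√(g·y₁) = 6.65.
Conjugate-depth relation: y₂/y₁ = ½[√(1 + 8Fr₁²) − 1] = ½[√354.7 − 1] = 8.92.
y₂ = 8.92 × 4.12 = 36.7 ft.
Head loss: ΔE = (y₂ − y₁)³/(4y₁y₂) = (36.7 − 4.12)³/(4×4.12×36.7) = 34694/605 = 57.3 ft.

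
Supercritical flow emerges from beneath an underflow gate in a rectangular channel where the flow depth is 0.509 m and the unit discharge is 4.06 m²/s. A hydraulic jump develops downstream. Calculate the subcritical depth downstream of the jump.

V₁ = q/y₁ = 4.06/0.509 = 7.98 m/s. Fr₁ = V₁/√(g·y₁) = 7.98/√(9.81×0.509) = 3.57.
Sequent-depth ratio: y₂/y₁ = ½[√(1 + 8Fr₁²) − 1] = ½[√102.9 − 1] = 4.57.
y₂ = 4.57 × 0.509 = 2.33 m.

y₂ = 2.33 m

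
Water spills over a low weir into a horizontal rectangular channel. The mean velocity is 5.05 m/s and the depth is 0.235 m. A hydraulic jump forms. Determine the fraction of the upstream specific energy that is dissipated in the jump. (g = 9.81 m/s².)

Fr₁ = V₁/√(g·y₁) = 5.05/√(9.81×0.235) = 3.33.
By Bélanger, y₂/y₁ = ½[√(1 + 8Fr₁²) − 1] = ½[√89.50 − 1] = 4.23.
y₂ = 4.23 × 0.235 = 0.994 m.
E₁ = y₁ + V₁²/2g = 1.53 m. ΔE = (y₂ − y₁)³/(4y₁y₂) = 0.468 m. ΔE/E₁ = 0.468/1.53 = 0.305.

ΔE/E₁ = 0.305 (30.5%)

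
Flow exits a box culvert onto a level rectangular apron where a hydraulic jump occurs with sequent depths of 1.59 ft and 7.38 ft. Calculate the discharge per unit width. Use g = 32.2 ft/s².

q = 41.2 ft²/s

For a rectangular channel the momentum equation gives q² = ½·g·y₁·y₂·(y₁ + y₂) = ½×32.2×1.59×7.38×8.97 = 1695.
q = √1695 = 41.2 ft²/s.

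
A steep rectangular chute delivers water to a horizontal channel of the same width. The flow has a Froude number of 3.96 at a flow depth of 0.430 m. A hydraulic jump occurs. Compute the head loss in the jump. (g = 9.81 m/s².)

Fr₁ = 3.96 (given).
By Bélanger, y₂/y₁ = ½[√(1 + 8Fr₁²) − 1] = ½[√126.5 − 1] = 5.12.
y₂ = 5.12 × 0.430 = 2.20 m.
Head loss: ΔE = (y₂ − y₁)³/(4y₁y₂) = (2.20 − 0.430)³/(4×0.430×2.20) = 5.57/3.79 = 1.47 m.

ΔE = 1.47 m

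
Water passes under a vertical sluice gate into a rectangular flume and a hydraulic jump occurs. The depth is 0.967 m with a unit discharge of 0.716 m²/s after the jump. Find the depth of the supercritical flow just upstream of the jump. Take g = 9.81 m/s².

y₁ = 0.101 m

V₂ = q/y₂ = 0.716/0.967 = 0.740 m/s; Fr₂ = V₂/√(g·y₂) = 0.240.
Applying the sequent-depth relation in reverse, y₁/y₂ = ½[√(1 + 8Fr₂²) − 1] = ½[√1.462 − 1] = 0.105.
y₁ = 0.105 × 0.967 = 0.101 m.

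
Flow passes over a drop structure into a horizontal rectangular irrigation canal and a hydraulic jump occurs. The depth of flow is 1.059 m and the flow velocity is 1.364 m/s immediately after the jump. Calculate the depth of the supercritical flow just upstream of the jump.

y₁ = 0.2964 m

Fr₂ = V₂/√(g·y₂) = 1.364/√(9.81×1.059) = 0.4232.
From the momentum equation (using Fr₂), y₁/y₂ = ½[√(1 + 8Fr₂²) − 1] = ½[√2.4327 − 1] = 0.2799.
y₁ = 0.2799 × 1.059 = 0.2964 m.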